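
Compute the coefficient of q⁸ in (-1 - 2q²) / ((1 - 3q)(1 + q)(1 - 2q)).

-17531

The denominator gives the recurrence a_n = 4a_(n−1) − a_(n−2) − 6a_(n−3) for n ≥ 3; the numerator fixes a_0 = -1, a_1 = -4, a_2 = -17.
Iterating: -1, -4, -17, -58, -191, -604, -1877, -5758, -17531, so a_8 = -17531.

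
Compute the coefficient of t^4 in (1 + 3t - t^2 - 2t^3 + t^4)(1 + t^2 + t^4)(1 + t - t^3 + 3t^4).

(1 + 3t - t^2 - 2t^3 + t^4) has coefficients 1,3,-1,-2,1 for degrees 0…4.
(1 + t^2 + t^4) has coefficients 1,0,1,0,1 for degrees 0…4.
Finally multiplying by (1 + t - t^3 + 3t^4), the product of all factors after the first has coefficients 1,1,1,0,4 for degrees 0…4.
[t^4] = 1·4 + 3·0 − 1·1 − 2·1 + 1·1 = 2.

2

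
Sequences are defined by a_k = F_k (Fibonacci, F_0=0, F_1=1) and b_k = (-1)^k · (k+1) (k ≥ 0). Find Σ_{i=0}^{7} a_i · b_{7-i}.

11

The convolution is the x^7 coefficient of A(x)B(x).
Σ = 0·(-8) + 1·7 + 1·(-6) + 2·5 + 3·(-4) + 5·3 + 8·(-2) + 13·1 = 11.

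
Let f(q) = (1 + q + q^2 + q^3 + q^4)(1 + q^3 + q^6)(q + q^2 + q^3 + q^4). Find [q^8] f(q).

(1 + q + q^2 + q^3 + q^4) has coefficients 1,1,1,1,1 for degrees 0…4.
(1 + q^3 + q^6) has coefficients 1,0,0,1,0,0,1,0,0 for degrees 0…8.
Finally multiplying by (q + q^2 + q^3 + q^4), the product of all factors after the first has coefficients 0,1,1,1,2,1,1,2,1 for degrees 0…8.
[q^8] = 1·1 + 1·2 + 1·1 + 1·1 + 1·2 = 7.

7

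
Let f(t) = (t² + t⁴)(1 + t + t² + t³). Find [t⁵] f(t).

2

(t² + t⁴) has coefficients 0,0,1,0,1 for degrees 0…4.
(1 + t + t² + t³) has coefficients 1,1,1,1,0,0 for degrees 0…5.
[t⁵] = 1·1 + 1·1 = 2.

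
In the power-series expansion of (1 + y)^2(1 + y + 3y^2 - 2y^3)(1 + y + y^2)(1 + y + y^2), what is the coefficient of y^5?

(1 + y)^2 has coefficients 1,2,1 for degrees 0…2.
(1 + y + 3y^2 - 2y^3) has coefficients 1,1,3,-2,0,0 for degrees 0…5.
Multiplying by (1 + y + y^2) gives running coefficients 1,2,5,2,1,-2 for degrees 0…5.
Finally multiplying by (1 + y + y^2), the product of all factors after the first has coefficients 1,3,8,9,8,1 for degrees 0…5.
[y^5] = 1·1 + 2·8 + 1·9 = 26.

26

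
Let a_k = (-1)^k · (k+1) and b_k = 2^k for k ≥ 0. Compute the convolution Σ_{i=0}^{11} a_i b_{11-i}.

906

Write out a_i and b_{11-i} for i = 0,…,11 and sum the products.
Σ = 1·2048 − 2·1024 + 3·512 − 4·256 + 5·128 − 6·64 + 7·32 − 8·16 + 9·8 − 10·4 + 11·2 − 12·1 = 906.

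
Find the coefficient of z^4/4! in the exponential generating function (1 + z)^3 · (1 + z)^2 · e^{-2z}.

The EGF product rule gives c_4 = Σ_{k_1+k_2+k_3=4} C(4; k_1,k_2,k_3) · ∏ g_i(k_i), where (1+z)^3 gives the falling factorial (3)_k; (1+z)^2 gives the falling factorial (2)_k; e^{-2z} gives (-2)^k.
g_1(k) for k = 0…4: 1, 3, 6, 6, 0.
g_2(k) for k = 0…4: 1, 2, 2, 0, 0.
g_3(k) for k = 0…4: 1, -2, 4, -8, 16.
First combine the last two factors: h(k) = Σ_j C(k,j)·g_2(j)·g_3(k−j) for k = 0…4: 1, 0, -2, 4, 0.
c_4 = Σ_k C(4,k)·g_1(k)·h(4−k) = 4·3·4 + 6·6·(-2) = 48 − 72 = -24.

-24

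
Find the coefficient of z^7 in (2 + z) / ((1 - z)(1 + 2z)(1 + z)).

-255

Partial fractions give a closed form: a_n = (1/2)·1^n + (2)·(-2)^n + (-1/2)·(-1)^n.
At n = 7: a_7 = -255.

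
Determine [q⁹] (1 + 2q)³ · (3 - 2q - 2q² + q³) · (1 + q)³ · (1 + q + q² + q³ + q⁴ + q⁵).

(1 + 2q)³ has coefficients 1,6,12,8 for degrees 0…3.
(3 - 2q - 2q² + q³) has coefficients 3,-2,-2,1,0,0,0,0,0,0 for degrees 0…9.
Multiplying by (1 + q)³ gives running coefficients 3,7,1,-8,-5,1,1,0,0,0 for degrees 0…9.
Finally multiplying by (1 + q + q² + q³ + q⁴ + q⁵), the product of all factors after the first has coefficients 3,10,11,3,-2,-1,-3,-10,-11,-3 for degrees 0…9.
[q⁹] = 1·(-3) + 6·(-11) + 12·(-10) + 8·(-3) = -213.

-213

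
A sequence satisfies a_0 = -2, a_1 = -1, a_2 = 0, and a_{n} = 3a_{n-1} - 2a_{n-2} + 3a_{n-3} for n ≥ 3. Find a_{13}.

-91771

The ordinary generating function has denominator 1 - 3t + 2t^2 - 3t^3.
Iterating the recurrence: a_0,…,a_{13} = -2, -1, 0, -4, -15, -37, -93, -250, -675, -1804, -4812, -12853, -34347, -91771.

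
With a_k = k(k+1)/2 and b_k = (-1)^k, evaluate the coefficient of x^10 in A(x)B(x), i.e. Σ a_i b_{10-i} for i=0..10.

The convolution is the x^10 coefficient of A(x)B(x).
Σ = 0·1 + 1·(-1) + 3·1 + 6·(-1) + 10·1 + 15·(-1) + 21·1 + 28·(-1) + 36·1 + 45·(-1) + 55·1 = 30.

30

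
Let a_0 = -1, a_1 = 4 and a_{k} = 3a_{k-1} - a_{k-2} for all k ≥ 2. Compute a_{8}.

4325

The ordinary generating function has denominator 1 - 3z + z^2.
Iterating the recurrence: a_0,…,a_{8} = -1, 4, 13, 35, 92, 241, 631, 1652, 4325.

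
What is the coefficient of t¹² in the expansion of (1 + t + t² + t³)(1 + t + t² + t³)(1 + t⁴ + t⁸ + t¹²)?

4

(1 + t + t² + t³) has coefficients 1,1,1,1 for degrees 0…3.
(1 + t + t² + t³) has coefficients 1,1,1,1,0,0,0,0,0,0,0,0,0 for degrees 0…12.
Finally multiplying by (1 + t⁴ + t⁸ + t¹²), the product of all factors after the first has coefficients 1,1,1,1,1,1,1,1,1,1,1,1,1 for degrees 0…12.
[t¹²] = 1·1 + 1·1 + 1·1 + 1·1 = 4.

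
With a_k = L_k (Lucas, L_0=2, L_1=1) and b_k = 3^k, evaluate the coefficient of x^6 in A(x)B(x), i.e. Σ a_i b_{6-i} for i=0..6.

The convolution is the t^6 coefficient of A(t)B(t).
Σ = 2·729 + 1·243 + 3·81 + 4·27 + 7·9 + 11·3 + 18·1 = 2166.

2166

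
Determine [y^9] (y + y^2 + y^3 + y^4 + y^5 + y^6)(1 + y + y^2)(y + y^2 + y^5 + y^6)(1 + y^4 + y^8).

15

(y + y^2 + y^3 + y^4 + y^5 + y^6) has coefficients 0,1,1,1,1,1,1 for degrees 0…6.
(1 + y + y^2) has coefficients 1,1,1,0,0,0,0,0,0,0 for degrees 0…9.
Multiplying by (y + y^2 + y^5 + y^6) gives running coefficients 0,1,2,2,1,1,2,2,1,0 for degrees 0…9.
Finally multiplying by (1 + y^4 + y^8), the product of all factors after the first has coefficients 0,1,2,2,1,2,4,4,2,2 for degrees 0…9.
[y^9] = 1·2 + 1·4 + 1·4 + 1·2 + 1·1 + 1·2 = 15.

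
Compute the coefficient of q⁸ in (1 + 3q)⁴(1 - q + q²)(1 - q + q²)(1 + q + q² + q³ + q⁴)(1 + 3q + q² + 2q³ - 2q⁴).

919

(1 + 3q)⁴ has coefficients 1,12,54,108,81 for degrees 0…4.
(1 - q + q²) has coefficients 1,-1,1,0,0,0,0,0,0 for degrees 0…8.
Multiplying by (1 - q + q²) gives running coefficients 1,-2,3,-2,1,0,0,0,0 for degrees 0…8.
Multiplying by (1 + q + q² + q³ + q⁴) gives running coefficients 1,-1,2,0,1,0,2,-1,1 for degrees 0…8.
Finally multiplying by (1 + 3q + q² + 2q³ - 2q⁴), the product of all factors after the first has coefficients 1,2,0,7,-1,9,-1,7,-2 for degrees 0…8.
[q⁸] = 1·(-2) + 12·7 + 54·(-1) + 108·9 + 81·(-1) = 919.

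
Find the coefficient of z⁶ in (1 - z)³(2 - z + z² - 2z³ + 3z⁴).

(1 - z)³ has coefficients 1,-3,3,-1 for degrees 0…3.
(2 - z + z² - 2z³ + 3z⁴) has coefficients 2,-1,1,-2,3,0,0 for degrees 0…6.
[z⁶] = 1·0 − 3·0 + 3·3 − 1·(-2) = 11.

11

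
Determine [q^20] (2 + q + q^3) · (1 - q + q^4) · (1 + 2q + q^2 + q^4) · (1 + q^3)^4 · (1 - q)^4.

-13

(2 + q + q^3) has coefficients 2,1,0,1 for degrees 0…3.
(1 - q + q^4) has coefficients 1,-1,0,0,1,0,0,0,0,0,0,0,0,0,0,0,0,0,0,0,0 for degrees 0…20.
Multiplying by (1 + 2q + q^2 + q^4) gives running coefficients 1,1,-1,-1,2,1,1,0,1,0,0,0,0,0,0,0,0,0,0,0,0 for degrees 0…20.
Multiplying by (1 + q^3)^4 gives running coefficients 1,1,-1,3,6,-3,3,14,-1,2,16,6,3,9,9,3,2,5,1,0,1 for degrees 0…20.
Finally multiplying by (1 - q)^4, the product of all factors after the first has coefficients 1,-3,1,9,-15,-4,38,-37,-21,75,-51,-28,66,-29,-17,15,11,-12,-10,21,-11 for degrees 0…20.
[q^20] = 2·(-11) + 1·21 + 1·(-12) = -13.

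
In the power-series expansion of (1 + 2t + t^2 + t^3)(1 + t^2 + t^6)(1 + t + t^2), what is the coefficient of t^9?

4

(1 + 2t + t^2 + t^3) has coefficients 1,2,1,1 for degrees 0…3.
(1 + t^2 + t^6) has coefficients 1,0,1,0,0,0,1,0,0,0 for degrees 0…9.
Finally multiplying by (1 + t + t^2), the product of all factors after the first has coefficients 1,1,2,1,1,0,1,1,1,0 for degrees 0…9.
[t^9] = 1·0 + 2·1 + 1·1 + 1·1 = 4.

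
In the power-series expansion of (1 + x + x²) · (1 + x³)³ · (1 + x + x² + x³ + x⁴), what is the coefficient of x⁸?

15

(1 + x + x²) has coefficients 1,1,1 for degrees 0…2.
(1 + x³)³ has coefficients 1,0,0,3,0,0,3,0,0 for degrees 0…8.
Finally multiplying by (1 + x + x² + x³ + x⁴), the product of all factors after the first has coefficients 1,1,1,4,4,3,6,6,3 for degrees 0…8.
[x⁸] = 1·3 + 1·6 + 1·6 = 15.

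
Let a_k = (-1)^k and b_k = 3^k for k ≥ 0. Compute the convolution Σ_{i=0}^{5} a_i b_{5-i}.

182

This is [x^5] in the product of the two ordinary generating functions.
Σ = 1·243 − 1·81 + 1·27 − 1·9 + 1·3 − 1·1 = 182.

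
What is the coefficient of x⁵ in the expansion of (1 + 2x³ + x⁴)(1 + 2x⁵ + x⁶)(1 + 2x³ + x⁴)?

(1 + 2x³ + x⁴) has coefficients 1,0,0,2,1 for degrees 0…4.
(1 + 2x⁵ + x⁶) has coefficients 1,0,0,0,0,2 for degrees 0…5.
Finally multiplying by (1 + 2x³ + x⁴), the product of all factors after the first has coefficients 1,0,0,2,1,2 for degrees 0…5.
[x⁵] = 1·2 + 2·0 + 1·0 = 2.

2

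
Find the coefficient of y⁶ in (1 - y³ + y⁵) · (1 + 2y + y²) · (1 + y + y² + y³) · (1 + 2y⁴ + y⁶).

(1 - y³ + y⁵) has coefficients 1,0,0,-1,0,1 for degrees 0…5.
(1 + 2y + y²) has coefficients 1,2,1,0,0,0,0 for degrees 0…6.
Multiplying by (1 + y + y² + y³) gives running coefficients 1,3,4,4,3,1,0 for degrees 0…6.
Finally multiplying by (1 + 2y⁴ + y⁶), the product of all factors after the first has coefficients 1,3,4,4,5,7,9 for degrees 0…6.
[y⁶] = 1·9 − 1·4 + 1·3 = 8.

8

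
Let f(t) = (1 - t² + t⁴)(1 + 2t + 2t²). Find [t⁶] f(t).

2

(1 - t² + t⁴) has coefficients 1,0,-1,0,1 for degrees 0…4.
(1 + 2t + 2t²) has coefficients 1,2,2,0,0,0,0 for degrees 0…6.
[t⁶] = 1·0 − 1·0 + 1·2 = 2.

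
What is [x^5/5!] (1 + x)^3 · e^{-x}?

14

The EGF product rule gives c_5 = Σ_{k_1+k_2=5} C(5; k_1,k_2) · ∏ g_i(k_i), where (1+x)^3 gives the falling factorial (3)_k; e^{-x} gives (-1)^k.
g_1(k) for k = 0…5: 1, 3, 6, 6, 0, 0.
g_2(k) for k = 0…5: 1, -1, 1, -1, 1, -1.
c_5 = Σ_k C(5,k)·g_1(k)·g_2(5−k) = 1·1·(-1) + 5·3·1 + 10·6·(-1) + 10·6·1 = −1 + 15 − 60 + 60 = 14.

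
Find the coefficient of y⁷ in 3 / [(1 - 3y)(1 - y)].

Partial fractions give a closed form: a_n = (9/2)·3^n + (-3/2)·1^n.
At n = 7: a_7 = 9840.

9840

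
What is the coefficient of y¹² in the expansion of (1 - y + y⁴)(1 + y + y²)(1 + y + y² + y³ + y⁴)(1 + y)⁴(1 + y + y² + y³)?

119

(1 - y + y⁴) has coefficients 1,-1,0,0,1 for degrees 0…4.
(1 + y + y²) has coefficients 1,1,1,0,0,0,0,0,0,0,0,0,0 for degrees 0…12.
Multiplying by (1 + y + y² + y³ + y⁴) gives running coefficients 1,2,3,3,3,2,1,0,0,0,0,0,0 for degrees 0…12.
Multiplying by (1 + y)⁴ gives running coefficients 1,6,17,31,42,46,42,31,17,6,1,0,0 for degrees 0…12.
Finally multiplying by (1 + y + y² + y³), the product of all factors after the first has coefficients 1,7,24,55,96,136,161,161,136,96,55,24,7 for degrees 0…12.
[y¹²] = 1·7 − 1·24 + 1·136 = 119.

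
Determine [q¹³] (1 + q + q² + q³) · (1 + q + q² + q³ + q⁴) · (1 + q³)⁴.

24

(1 + q + q² + q³) has coefficients 1,1,1,1 for degrees 0…3.
(1 + q + q² + q³ + q⁴) has coefficients 1,1,1,1,1,0,0,0,0,0,0,0,0,0 for degrees 0…13.
Finally multiplying by (1 + q³)⁴, the product of all factors after the first has coefficients 1,1,1,5,5,4,10,10,6,10,10,4,5,5 for degrees 0…13.
[q¹³] = 1·5 + 1·5 + 1·4 + 1·10 = 24.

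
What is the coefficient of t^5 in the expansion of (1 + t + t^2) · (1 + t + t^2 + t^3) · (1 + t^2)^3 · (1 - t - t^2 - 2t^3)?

(1 + t + t^2) has coefficients 1,1,1 for degrees 0…2.
(1 + t + t^2 + t^3) has coefficients 1,1,1,1,0,0 for degrees 0…5.
Multiplying by (1 + t^2)^3 gives running coefficients 1,1,4,4,6,6 for degrees 0…5.
Finally multiplying by (1 - t - t^2 - 2t^3), the product of all factors after the first has coefficients 1,0,2,-3,-4,-12 for degrees 0…5.
[t^5] = 1·(-12) + 1·(-4) + 1·(-3) = -19.

-19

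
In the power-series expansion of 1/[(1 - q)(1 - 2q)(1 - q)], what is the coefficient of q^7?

The denominator gives the recurrence a_n = 4a_(n−1) − 5a_(n−2) + 2a_(n−3) for n ≥ 3; the numerator fixes a_0 = 1, a_1 = 4, a_2 = 11.
Iterating: 1, 4, 11, 26, 57, 120, 247, 502, so a_7 = 502.

502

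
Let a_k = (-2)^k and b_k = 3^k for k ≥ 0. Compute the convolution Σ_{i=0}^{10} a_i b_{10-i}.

35839

The convolution is the t^10 coefficient of A(t)B(t).
Σ = 1·59049 − 2·19683 + 4·6561 − 8·2187 + 16·729 − 32·243 + 64·81 − 128·27 + 256·9 − 512·3 + 1024·1 = 35839.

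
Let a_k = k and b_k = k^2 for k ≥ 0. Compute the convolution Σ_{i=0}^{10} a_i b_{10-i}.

825

Write out a_i and b_{10-i} for i = 0,…,10 and sum the products.
Σ = 0·100 + 1·81 + 2·64 + 3·49 + 4·36 + 5·25 + 6·16 + 7·9 + 8·4 + 9·1 + 10·0 = 825.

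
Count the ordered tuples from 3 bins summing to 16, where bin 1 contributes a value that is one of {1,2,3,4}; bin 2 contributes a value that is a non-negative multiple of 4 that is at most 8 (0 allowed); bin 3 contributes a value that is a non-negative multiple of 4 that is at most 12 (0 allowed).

3

The generating function for the choices is (x + x^2 + x^3 + x^4)·(1 + x^4 + x^8)·(1 + x^4 + x^8 + x^12); the count is [x^16].
(x + x^2 + x^3 + x^4) has coefficients 0,1,1,1,1 for degrees 0…4.
(1 + x^4 + x^8) has coefficients 1,0,0,0,1,0,0,0,1,0,0,0,0,0,0,0,0 for degrees 0…16.
Finally multiplying by (1 + x^4 + x^8 + x^12), the product of all factors after the first has coefficients 1,0,0,0,2,0,0,0,3,0,0,0,3,0,0,0,2 for degrees 0…16.
[x^16] = 1·0 + 1·0 + 1·0 + 1·3 = 3.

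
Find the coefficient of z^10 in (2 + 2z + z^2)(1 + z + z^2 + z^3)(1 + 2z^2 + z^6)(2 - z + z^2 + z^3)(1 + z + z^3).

(2 + 2z + z^2) has coefficients 2,2,1 for degrees 0…2.
(1 + z + z^2 + z^3) has coefficients 1,1,1,1,0,0,0,0,0,0,0 for degrees 0…10.
Multiplying by (1 + 2z^2 + z^6) gives running coefficients 1,1,3,3,2,2,1,1,1,1,0 for degrees 0…10.
Multiplying by (2 - z + z^2 + z^3) gives running coefficients 2,1,6,5,5,8,5,5,4,3,1 for degrees 0…10.
Finally multiplying by (1 + z + z^3), the product of all factors after the first has coefficients 2,3,7,13,11,19,18,15,17,12,9 for degrees 0…10.
[z^10] = 2·9 + 2·12 + 1·17 = 59.

59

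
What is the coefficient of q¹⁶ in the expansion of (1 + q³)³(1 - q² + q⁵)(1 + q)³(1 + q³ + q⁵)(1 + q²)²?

(1 + q³)³ has coefficients 1,0,0,3,0,0,3,0,0,1 for degrees 0…9.
(1 - q² + q⁵) has coefficients 1,0,-1,0,0,1,0,0,0,0,0,0,0,0,0,0,0 for degrees 0…16.
Multiplying by (1 + q)³ gives running coefficients 1,3,2,-2,-3,0,3,3,1,0,0,0,0,0,0,0,0 for degrees 0…16.
Multiplying by (1 + q³ + q⁵) gives running coefficients 1,3,2,-1,0,3,4,2,-1,0,3,4,3,1,0,0,0 for degrees 0…16.
Finally multiplying by (1 + q²)², the product of all factors after the first has coefficients 1,3,4,5,5,4,6,7,7,7,5,6,8,9,9,6,3 for degrees 0…16.
[q¹⁶] = 1·3 + 3·9 + 3·5 + 1·7 = 52.

52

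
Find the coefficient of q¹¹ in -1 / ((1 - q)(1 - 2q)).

Partial fractions give a closed form: a_n = (1)·1^n + (-2)·2^n.
At n = 11: a_11 = -4095.

-4095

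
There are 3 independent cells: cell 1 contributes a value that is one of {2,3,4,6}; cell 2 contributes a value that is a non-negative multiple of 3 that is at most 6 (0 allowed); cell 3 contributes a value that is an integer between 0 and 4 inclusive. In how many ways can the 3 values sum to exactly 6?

6

The generating function for the choices is (q² + q³ + q⁴ + q⁶)·(1 + q³ + q⁶)·(1 + q + q² + q³ + q⁴); the count is [q⁶].
(q² + q³ + q⁴ + q⁶) has coefficients 0,0,1,1,1,0,1 for degrees 0…6.
(1 + q³ + q⁶) has coefficients 1,0,0,1,0,0,1 for degrees 0…6.
Finally multiplying by (1 + q + q² + q³ + q⁴), the product of all factors after the first has coefficients 1,1,1,2,2,1,2 for degrees 0…6.
[q⁶] = 1·2 + 1·2 + 1·1 + 1·1 = 6.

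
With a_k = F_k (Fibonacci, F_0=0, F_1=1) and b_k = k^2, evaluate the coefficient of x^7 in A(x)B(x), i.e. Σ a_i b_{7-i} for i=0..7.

148

This is [x^7] in the product of the two ordinary generating functions.
Σ = 0·49 + 1·36 + 1·25 + 2·16 + 3·9 + 5·4 + 8·1 + 13·0 = 148.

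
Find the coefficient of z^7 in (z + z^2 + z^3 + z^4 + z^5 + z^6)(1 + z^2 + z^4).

(z + z^2 + z^3 + z^4 + z^5 + z^6) has coefficients 0,1,1,1,1,1,1 for degrees 0…6.
(1 + z^2 + z^4) has coefficients 1,0,1,0,1,0,0,0 for degrees 0…7.
[z^7] = 1·0 + 1·0 + 1·1 + 1·0 + 1·1 + 1·0 = 2.

2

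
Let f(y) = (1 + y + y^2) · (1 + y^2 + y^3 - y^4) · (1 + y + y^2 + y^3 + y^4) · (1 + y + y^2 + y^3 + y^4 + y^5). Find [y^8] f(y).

(1 + y + y^2) has coefficients 1,1,1 for degrees 0…2.
(1 + y^2 + y^3 - y^4) has coefficients 1,0,1,1,-1,0,0,0,0 for degrees 0…8.
Multiplying by (1 + y + y^2 + y^3 + y^4) gives running coefficients 1,1,2,3,2,1,1,0,-1 for degrees 0…8.
Finally multiplying by (1 + y + y^2 + y^3 + y^4 + y^5), the product of all factors after the first has coefficients 1,2,4,7,9,10,10,9,6 for degrees 0…8.
[y^8] = 1·6 + 1·9 + 1·10 = 25.

25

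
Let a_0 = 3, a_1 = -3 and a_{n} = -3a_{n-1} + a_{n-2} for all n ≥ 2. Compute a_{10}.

The ordinary generating function has denominator 1 + 3z - z^2.
Iterating the recurrence: a_0,…,a_{10} = 3, -3, 12, -39, 129, -426, 1407, -4647, 15348, -50691, 167421.

167421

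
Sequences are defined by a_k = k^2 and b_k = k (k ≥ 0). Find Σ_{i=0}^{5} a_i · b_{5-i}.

This is [x^5] in the product of the two ordinary generating functions.
Σ = 0·5 + 1·4 + 4·3 + 9·2 + 16·1 + 25·0 = 50.

50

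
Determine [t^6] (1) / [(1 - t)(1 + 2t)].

The denominator gives the recurrence a_n = −a_(n−1) + 2a_(n−2) for n ≥ 2; the numerator fixes a_0 = 1, a_1 = -1.
Iterating: 1, -1, 3, -5, 11, -21, 43, so a_6 = 43.

43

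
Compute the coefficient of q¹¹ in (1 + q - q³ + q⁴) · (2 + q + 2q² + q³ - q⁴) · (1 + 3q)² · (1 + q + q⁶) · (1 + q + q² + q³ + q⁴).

(1 + q - q³ + q⁴) has coefficients 1,1,0,-1,1 for degrees 0…4.
(2 + q + 2q² + q³ - q⁴) has coefficients 2,1,2,1,-1,0,0,0,0,0,0,0 for degrees 0…11.
Multiplying by (1 + 3q)² gives running coefficients 2,13,26,22,23,3,-9,0,0,0,0,0 for degrees 0…11.
Multiplying by (1 + q + q⁶) gives running coefficients 2,15,39,48,45,26,-4,4,26,22,23,3 for degrees 0…11.
Finally multiplying by (1 + q + q² + q³ + q⁴), the product of all factors after the first has coefficients 2,17,56,104,149,173,154,119,97,74,71,78 for degrees 0…11.
[q¹¹] = 1·78 + 1·71 − 1·97 + 1·119 = 171.

171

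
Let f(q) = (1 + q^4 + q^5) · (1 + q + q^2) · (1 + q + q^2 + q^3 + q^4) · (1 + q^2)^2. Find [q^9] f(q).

(1 + q^4 + q^5) has coefficients 1,0,0,0,1,1 for degrees 0…5.
(1 + q + q^2) has coefficients 1,1,1,0,0,0,0,0,0,0 for degrees 0…9.
Multiplying by (1 + q + q^2 + q^3 + q^4) gives running coefficients 1,2,3,3,3,2,1,0,0,0 for degrees 0…9.
Finally multiplying by (1 + q^2)^2, the product of all factors after the first has coefficients 1,2,5,7,10,10,10,7,5,2 for degrees 0…9.
[q^9] = 1·2 + 1·10 + 1·10 = 22.

22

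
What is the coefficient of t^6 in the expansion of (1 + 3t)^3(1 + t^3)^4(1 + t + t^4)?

(1 + 3t)^3 has coefficients 1,9,27,27 for degrees 0…3.
(1 + t^3)^4 has coefficients 1,0,0,4,0,0,6 for degrees 0…6.
Finally multiplying by (1 + t + t^4), the product of all factors after the first has coefficients 1,1,0,4,5,0,6 for degrees 0…6.
[t^6] = 1·6 + 9·0 + 27·5 + 27·4 = 249.

249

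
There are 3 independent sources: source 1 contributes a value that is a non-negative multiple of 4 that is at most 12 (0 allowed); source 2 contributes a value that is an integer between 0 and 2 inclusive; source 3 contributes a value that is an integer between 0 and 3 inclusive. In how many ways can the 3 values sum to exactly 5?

3

The generating function for the choices is (1 + x^4 + x^8 + x^12)·(1 + x + x^2)·(1 + x + x^2 + x^3); the count is [x^5].
(1 + x^4 + x^8 + x^12) has coefficients 1,0,0,0,1,0 for degrees 0…5.
(1 + x + x^2) has coefficients 1,1,1,0,0,0 for degrees 0…5.
Finally multiplying by (1 + x + x^2 + x^3), the product of all factors after the first has coefficients 1,2,3,3,2,1 for degrees 0…5.
[x^5] = 1·1 + 1·2 = 3.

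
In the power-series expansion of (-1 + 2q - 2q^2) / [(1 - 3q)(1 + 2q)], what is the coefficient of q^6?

The denominator gives the recurrence a_n = a_(n−1) + 6a_(n−2) for n ≥ 3; the numerator fixes a_0 = -1, a_1 = 1, a_2 = -7.
Iterating: -1, 1, -7, -1, -43, -49, -307, so a_6 = -307.

-307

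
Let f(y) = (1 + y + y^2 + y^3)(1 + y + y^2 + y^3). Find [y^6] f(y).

(1 + y + y^2 + y^3) has coefficients 1,1,1,1 for degrees 0…3.
(1 + y + y^2 + y^3) has coefficients 1,1,1,1,0,0,0 for degrees 0…6.
[y^6] = 1·0 + 1·0 + 1·0 + 1·1 = 1.

1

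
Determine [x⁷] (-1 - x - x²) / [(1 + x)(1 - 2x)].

The denominator gives the recurrence a_n = a_(n−1) + 2a_(n−2) for n ≥ 3; the numerator fixes a_0 = -1, a_1 = -2, a_2 = -5.
Iterating: -1, -2, -5, -9, -19, -37, -75, -149, so a_7 = -149.

-149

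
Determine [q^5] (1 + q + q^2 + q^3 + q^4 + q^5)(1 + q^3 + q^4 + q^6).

(1 + q + q^2 + q^3 + q^4 + q^5) has coefficients 1,1,1,1,1,1 for degrees 0…5.
(1 + q^3 + q^4 + q^6) has coefficients 1,0,0,1,1,0 for degrees 0…5.
[q^5] = 1·0 + 1·1 + 1·1 + 1·0 + 1·0 + 1·1 = 3.

3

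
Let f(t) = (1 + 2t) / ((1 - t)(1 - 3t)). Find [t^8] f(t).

16401

Partial fractions give a closed form: a_n = (-3/2)·1^n + (5/2)·3^n.
At n = 8: a_8 = 16401.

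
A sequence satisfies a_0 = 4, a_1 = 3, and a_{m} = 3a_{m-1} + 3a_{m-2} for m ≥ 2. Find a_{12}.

The ordinary generating function has denominator 1 - 3x - 3x^2.
Iterating the recurrence: a_0,…,a_{12} = 4, 3, 21, 72, 279, 1053, 3996, 15147, 57429, 217728, 825471, 3129597, 11865204.

11865204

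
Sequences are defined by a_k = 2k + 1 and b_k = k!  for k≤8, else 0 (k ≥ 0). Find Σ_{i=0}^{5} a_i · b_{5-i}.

256

The convolution is the x^5 coefficient of A(x)B(x).
Σ = 1·120 + 3·24 + 5·6 + 7·2 + 9·1 + 11·1 = 256.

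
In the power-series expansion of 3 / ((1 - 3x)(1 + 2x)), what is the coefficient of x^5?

399

Partial fractions give a closed form: a_n = (9/5)·3^n + (6/5)·(-2)^n.
At n = 5: a_5 = 399.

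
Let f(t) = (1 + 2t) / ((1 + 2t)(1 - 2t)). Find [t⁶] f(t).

The denominator gives the recurrence a_n = 4a_(n−2) for n ≥ 3; the numerator fixes a_0 = 1, a_1 = 2, a_2 = 4.
Iterating: 1, 2, 4, 8, 16, 32, 64, so a_6 = 64.

64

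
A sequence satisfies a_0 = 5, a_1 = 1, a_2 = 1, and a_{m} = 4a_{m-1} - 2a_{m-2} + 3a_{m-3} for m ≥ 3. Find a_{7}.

The ordinary generating function has denominator 1 - 4x + 2x^2 - 3x^3.
Iterating the recurrence: a_0,…,a_{7} = 5, 1, 1, 17, 69, 245, 893, 3289.

3289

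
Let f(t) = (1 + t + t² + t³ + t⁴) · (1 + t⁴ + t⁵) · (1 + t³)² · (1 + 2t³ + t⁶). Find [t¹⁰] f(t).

24

(1 + t + t² + t³ + t⁴) has coefficients 1,1,1,1,1 for degrees 0…4.
(1 + t⁴ + t⁵) has coefficients 1,0,0,0,1,1,0,0,0,0,0 for degrees 0…10.
Multiplying by (1 + t³)² gives running coefficients 1,0,0,2,1,1,1,2,2,0,1 for degrees 0…10.
Finally multiplying by (1 + 2t³ + t⁶), the product of all factors after the first has coefficients 1,0,0,4,1,1,6,4,4,4,6 for degrees 0…10.
[t¹⁰] = 1·6 + 1·4 + 1·4 + 1·4 + 1·6 = 24.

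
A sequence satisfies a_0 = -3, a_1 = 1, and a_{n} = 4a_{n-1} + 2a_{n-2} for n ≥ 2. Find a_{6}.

-552

The ordinary generating function has denominator 1 - 4q - 2q^2.
Iterating the recurrence: a_0,…,a_{6} = -3, 1, -2, -6, -28, -124, -552.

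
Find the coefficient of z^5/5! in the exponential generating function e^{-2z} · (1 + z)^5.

The EGF product rule gives c_5 = Σ_{k_1+k_2=5} C(5; k_1,k_2) · ∏ g_i(k_i), where e^{-2z} gives (-2)^k; (1+z)^5 gives the falling factorial (5)_k.
g_1(k) for k = 0…5: 1, -2, 4, -8, 16, -32.
g_2(k) for k = 0…5: 1, 5, 20, 60, 120, 120.
c_5 = Σ_k C(5,k)·g_1(k)·g_2(5−k) = 1·1·120 + 5·(-2)·120 + 10·4·60 + 10·(-8)·20 + 5·16·5 + 1·(-32)·1 = 120 − 1200 + 2400 − 1600 + 400 − 32 = 88.

88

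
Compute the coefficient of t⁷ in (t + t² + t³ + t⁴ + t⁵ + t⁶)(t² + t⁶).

2

(t + t² + t³ + t⁴ + t⁵ + t⁶) has coefficients 0,1,1,1,1,1,1 for degrees 0…6.
(t² + t⁶) has coefficients 0,0,1,0,0,0,1,0 for degrees 0…7.
[t⁷] = 1·1 + 1·0 + 1·0 + 1·0 + 1·1 + 1·0 = 2.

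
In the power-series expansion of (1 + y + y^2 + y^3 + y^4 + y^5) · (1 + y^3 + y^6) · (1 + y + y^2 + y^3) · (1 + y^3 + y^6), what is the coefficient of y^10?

20

(1 + y + y^2 + y^3 + y^4 + y^5) has coefficients 1,1,1,1,1,1 for degrees 0…5.
(1 + y^3 + y^6) has coefficients 1,0,0,1,0,0,1,0,0,0,0 for degrees 0…10.
Multiplying by (1 + y + y^2 + y^3) gives running coefficients 1,1,1,2,1,1,2,1,1,1,0 for degrees 0…10.
Finally multiplying by (1 + y^3 + y^6), the product of all factors after the first has coefficients 1,1,1,3,2,2,5,3,3,5,2 for degrees 0…10.
[y^10] = 1·2 + 1·5 + 1·3 + 1·3 + 1·5 + 1·2 = 20.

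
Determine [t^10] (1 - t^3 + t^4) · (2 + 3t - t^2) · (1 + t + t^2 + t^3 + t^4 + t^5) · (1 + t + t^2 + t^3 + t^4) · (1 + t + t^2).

(1 - t^3 + t^4) has coefficients 1,0,0,-1,1 for degrees 0…4.
(2 + 3t - t^2) has coefficients 2,3,-1,0,0,0,0,0,0,0,0 for degrees 0…10.
Multiplying by (1 + t + t^2 + t^3 + t^4 + t^5) gives running coefficients 2,5,4,4,4,4,2,-1,0,0,0 for degrees 0…10.
Multiplying by (1 + t + t^2 + t^3 + t^4) gives running coefficients 2,7,11,15,19,21,18,13,9,5,1 for degrees 0…10.
Finally multiplying by (1 + t + t^2), the product of all factors after the first has coefficients 2,9,20,33,45,55,58,52,40,27,15 for degrees 0…10.
[t^10] = 1·15 − 1·52 + 1·58 = 21.

21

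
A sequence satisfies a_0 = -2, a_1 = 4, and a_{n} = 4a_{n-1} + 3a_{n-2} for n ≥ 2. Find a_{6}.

The ordinary generating function has denominator 1 - 4t - 3t^2.
Iterating the recurrence: a_0,…,a_{6} = -2, 4, 10, 52, 238, 1108, 5146.

5146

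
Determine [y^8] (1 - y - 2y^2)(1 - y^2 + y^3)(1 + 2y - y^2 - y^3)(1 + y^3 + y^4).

(1 - y - 2y^2) has coefficients 1,-1,-2 for degrees 0…2.
(1 - y^2 + y^3) has coefficients 1,0,-1,1,0,0,0,0,0 for degrees 0…8.
Multiplying by (1 + 2y - y^2 - y^3) gives running coefficients 1,2,-2,-2,3,0,-1,0,0 for degrees 0…8.
Finally multiplying by (1 + y^3 + y^4), the product of all factors after the first has coefficients 1,2,-2,-1,6,0,-5,1,3 for degrees 0…8.
[y^8] = 1·3 − 1·1 − 2·(-5) = 12.

12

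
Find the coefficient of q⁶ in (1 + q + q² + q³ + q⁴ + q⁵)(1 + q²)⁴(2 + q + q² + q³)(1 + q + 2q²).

164

(1 + q + q² + q³ + q⁴ + q⁵) has coefficients 1,1,1,1,1,1 for degrees 0…5.
(1 + q²)⁴ has coefficients 1,0,4,0,6,0,4 for degrees 0…6.
Multiplying by (2 + q + q² + q³) gives running coefficients 2,1,9,5,16,10,14 for degrees 0…6.
Finally multiplying by (1 + q + 2q²), the product of all factors after the first has coefficients 2,3,14,16,39,36,56 for degrees 0…6.
[q⁶] = 1·56 + 1·36 + 1·39 + 1·16 + 1·14 + 1·3 = 164.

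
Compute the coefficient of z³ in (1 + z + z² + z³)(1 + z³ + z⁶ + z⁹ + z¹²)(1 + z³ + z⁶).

3

(1 + z + z² + z³) has coefficients 1,1,1,1 for degrees 0…3.
(1 + z³ + z⁶ + z⁹ + z¹²) has coefficients 1,0,0,1 for degrees 0…3.
Finally multiplying by (1 + z³ + z⁶), the product of all factors after the first has coefficients 1,0,0,2 for degrees 0…3.
[z³] = 1·2 + 1·0 + 1·0 + 1·1 = 3.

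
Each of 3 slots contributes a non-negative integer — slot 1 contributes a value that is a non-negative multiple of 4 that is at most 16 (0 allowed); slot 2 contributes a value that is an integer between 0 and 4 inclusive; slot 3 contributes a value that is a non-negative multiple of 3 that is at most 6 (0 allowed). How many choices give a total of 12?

The generating function for the choices is (1 + z^4 + z^8 + z^12 + z^16)·(1 + z + z^2 + z^3 + z^4)·(1 + z^3 + z^6); the count is [z^12].
(1 + z^4 + z^8 + z^12 + z^16) has coefficients 1,0,0,0,1,0,0,0,1,0,0,0,1 for degrees 0…12.
(1 + z + z^2 + z^3 + z^4) has coefficients 1,1,1,1,1,0,0,0,0,0,0,0,0 for degrees 0…12.
Finally multiplying by (1 + z^3 + z^6), the product of all factors after the first has coefficients 1,1,1,2,2,1,2,2,1,1,1,0,0 for degrees 0…12.
[z^12] = 1·0 + 1·1 + 1·2 + 1·1 = 4.

4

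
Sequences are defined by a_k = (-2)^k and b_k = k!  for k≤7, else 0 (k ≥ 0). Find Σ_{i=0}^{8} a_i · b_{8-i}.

The convolution is the x^8 coefficient of A(x)B(x).
Σ = 1·0 − 2·5040 + 4·720 − 8·120 + 16·24 − 32·6 + 64·2 − 128·1 + 256·1 = -7712.

-7712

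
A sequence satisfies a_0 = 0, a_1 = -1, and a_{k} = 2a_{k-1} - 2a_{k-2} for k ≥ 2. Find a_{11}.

-32

The ordinary generating function has denominator 1 - 2q + 2q^2.
Iterating the recurrence: a_0,…,a_{11} = 0, -1, -2, -2, 0, 4, 8, 8, 0, -16, -32, -32.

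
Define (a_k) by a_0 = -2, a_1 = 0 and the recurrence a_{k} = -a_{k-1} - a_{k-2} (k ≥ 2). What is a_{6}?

The ordinary generating function has denominator 1 + z + z^2.
Iterating the recurrence: a_0,…,a_{6} = -2, 0, 2, -2, 0, 2, -2.

-2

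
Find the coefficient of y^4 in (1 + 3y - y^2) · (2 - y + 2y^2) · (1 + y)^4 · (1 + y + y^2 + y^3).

105

(1 + 3y - y^2) has coefficients 1,3,-1 for degrees 0…2.
(2 - y + 2y^2) has coefficients 2,-1,2,0,0 for degrees 0…4.
Multiplying by (1 + y)^4 gives running coefficients 2,7,10,10,10 for degrees 0…4.
Finally multiplying by (1 + y + y^2 + y^3), the product of all factors after the first has coefficients 2,9,19,29,37 for degrees 0…4.
[y^4] = 1·37 + 3·29 − 1·19 = 105.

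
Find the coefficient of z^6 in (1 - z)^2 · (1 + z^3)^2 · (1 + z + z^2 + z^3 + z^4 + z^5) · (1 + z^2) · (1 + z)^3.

(1 - z)^2 has coefficients 1,-2,1 for degrees 0…2.
(1 + z^3)^2 has coefficients 1,0,0,2,0,0,1 for degrees 0…6.
Multiplying by (1 + z + z^2 + z^3 + z^4 + z^5) gives running coefficients 1,1,1,3,3,3,3 for degrees 0…6.
Multiplying by (1 + z^2) gives running coefficients 1,1,2,4,4,6,6 for degrees 0…6.
Finally multiplying by (1 + z)^3, the product of all factors after the first has coefficients 1,4,8,14,23,32,40 for degrees 0…6.
[z^6] = 1·40 − 2·32 + 1·23 = -1.

-1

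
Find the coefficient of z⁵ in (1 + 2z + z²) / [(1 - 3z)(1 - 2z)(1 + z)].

876

Partial fractions give a closed form: a_n = (4)·3^n + (-3)·2^n.
At n = 5: a_5 = 876.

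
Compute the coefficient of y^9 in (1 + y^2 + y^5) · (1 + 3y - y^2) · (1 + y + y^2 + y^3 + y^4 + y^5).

(1 + y^2 + y^5) has coefficients 1,0,1,0,0,1 for degrees 0…5.
(1 + 3y - y^2) has coefficients 1,3,-1,0,0,0,0,0,0,0 for degrees 0…9.
Finally multiplying by (1 + y + y^2 + y^3 + y^4 + y^5), the product of all factors after the first has coefficients 1,4,3,3,3,3,2,-1,0,0 for degrees 0…9.
[y^9] = 1·0 + 1·(-1) + 1·3 = 2.

2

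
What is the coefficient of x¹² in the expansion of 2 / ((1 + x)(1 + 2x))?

Partial fractions give a closed form: a_n = (-2)·(-1)^n + (4)·(-2)^n.
At n = 12: a_12 = 16382.

16382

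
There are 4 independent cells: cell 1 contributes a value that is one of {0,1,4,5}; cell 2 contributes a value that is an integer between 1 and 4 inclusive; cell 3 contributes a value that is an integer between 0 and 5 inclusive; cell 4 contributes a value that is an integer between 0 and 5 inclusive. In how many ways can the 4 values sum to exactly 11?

The generating function for the choices is (1 + t + t⁴ + t⁵)·(t + t² + t³ + t⁴)·(1 + t + t² + t³ + t⁴ + t⁵)·(1 + t + t² + t³ + t⁴ + t⁵); the count is [t¹¹].
(1 + t + t⁴ + t⁵) has coefficients 1,1,0,0,1,1 for degrees 0…5.
(t + t² + t³ + t⁴) has coefficients 0,1,1,1,1,0,0,0,0,0,0,0 for degrees 0…11.
Multiplying by (1 + t + t² + t³ + t⁴ + t⁵) gives running coefficients 0,1,2,3,4,4,4,3,2,1,0,0 for degrees 0…11.
Finally multiplying by (1 + t + t² + t³ + t⁴ + t⁵), the product of all factors after the first has coefficients 0,1,3,6,10,14,18,20,20,18,14,10 for degrees 0…11.
[t¹¹] = 1·10 + 1·14 + 1·20 + 1·18 = 62.

62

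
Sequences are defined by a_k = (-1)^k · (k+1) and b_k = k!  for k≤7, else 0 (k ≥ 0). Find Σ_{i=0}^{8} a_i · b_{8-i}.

Write out a_i and b_{8-i} for i = 0,…,8 and sum the products.
Σ = 1·0 − 2·5040 + 3·720 − 4·120 + 5·24 − 6·6 + 7·2 − 8·1 + 9·1 = -8301.

-8301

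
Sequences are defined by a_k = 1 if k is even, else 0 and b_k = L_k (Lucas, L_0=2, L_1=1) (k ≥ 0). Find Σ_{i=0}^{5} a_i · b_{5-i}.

Write out a_i and b_{5-i} for i = 0,…,5 and sum the products.
Σ = 1·11 + 0·7 + 1·4 + 0·3 + 1·1 + 0·2 = 16.

16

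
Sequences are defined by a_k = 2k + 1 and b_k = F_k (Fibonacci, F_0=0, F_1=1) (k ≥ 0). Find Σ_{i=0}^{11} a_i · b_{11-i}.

960

This is [x^11] in the product of the two ordinary generating functions.
Σ = 1·89 + 3·55 + 5·34 + 7·21 + 9·13 + 11·8 + 13·5 + 15·3 + 17·2 + 19·1 + 21·1 + 23·0 = 960.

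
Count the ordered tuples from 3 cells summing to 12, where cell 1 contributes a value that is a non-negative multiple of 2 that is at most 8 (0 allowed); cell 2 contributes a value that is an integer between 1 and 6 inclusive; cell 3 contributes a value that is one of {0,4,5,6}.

The generating function for the choices is (1 + y² + y⁴ + y⁶ + y⁸)·(y + y² + y³ + y⁴ + y⁵ + y⁶)·(1 + y⁴ + y⁵ + y⁶); the count is [y¹²].
(1 + y² + y⁴ + y⁶ + y⁸) has coefficients 1,0,1,0,1,0,1,0,1 for degrees 0…8.
(y + y² + y³ + y⁴ + y⁵ + y⁶) has coefficients 0,1,1,1,1,1,1,0,0,0,0,0,0 for degrees 0…12.
Finally multiplying by (1 + y⁴ + y⁵ + y⁶), the product of all factors after the first has coefficients 0,1,1,1,1,2,3,3,3,3,3,2,1 for degrees 0…12.
[y¹²] = 1·1 + 1·3 + 1·3 + 1·3 + 1·1 = 11.

11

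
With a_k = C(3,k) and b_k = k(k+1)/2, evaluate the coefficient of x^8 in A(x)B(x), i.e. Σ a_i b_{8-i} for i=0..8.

This is [x^8] in the product of the two ordinary generating functions.
Σ = 1·36 + 3·28 + 3·21 + 1·15 + 0·10 + 0·6 + 0·3 + 0·1 + 0·0 = 198.

198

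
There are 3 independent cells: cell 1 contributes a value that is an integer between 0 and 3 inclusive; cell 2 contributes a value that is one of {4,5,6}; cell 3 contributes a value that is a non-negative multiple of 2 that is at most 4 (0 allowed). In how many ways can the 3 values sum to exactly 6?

The generating function for the choices is (1 + t + t^2 + t^3)·(t^4 + t^5 + t^6)·(1 + t^2 + t^4); the count is [t^6].
(1 + t + t^2 + t^3) has coefficients 1,1,1,1 for degrees 0…3.
(t^4 + t^5 + t^6) has coefficients 0,0,0,0,1,1,1 for degrees 0…6.
Finally multiplying by (1 + t^2 + t^4), the product of all factors after the first has coefficients 0,0,0,0,1,1,2 for degrees 0…6.
[t^6] = 1·2 + 1·1 + 1·1 + 1·0 = 4.

4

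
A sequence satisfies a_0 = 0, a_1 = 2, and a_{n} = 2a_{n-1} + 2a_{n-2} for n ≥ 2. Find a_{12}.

99840

The ordinary generating function has denominator 1 - 2q - 2q^2.
Iterating the recurrence: a_0,…,a_{12} = 0, 2, 4, 12, 32, 88, 240, 656, 1792, 4896, 13376, 36544, 99840.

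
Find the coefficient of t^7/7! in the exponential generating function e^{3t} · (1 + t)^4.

The EGF product rule gives c_7 = Σ_{k_1+k_2=7} C(7; k_1,k_2) · ∏ g_i(k_i), where e^{3t} gives (3)^k; (1+t)^4 gives the falling factorial (4)_k.
g_1(k) for k = 0…7: 1, 3, 9, 27, 81, 243, 729, 2187.
g_2(k) for k = 0…7: 1, 4, 12, 24, 24, 0, 0, 0.
c_7 = Σ_k C(7,k)·g_1(k)·g_2(7−k) = 35·27·24 + 35·81·24 + 21·243·12 + 7·729·4 + 1·2187·1 = 22680 + 68040 + 61236 + 20412 + 2187 = 174555.

174555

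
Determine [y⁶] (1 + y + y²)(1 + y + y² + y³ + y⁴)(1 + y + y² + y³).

(1 + y + y²) has coefficients 1,1,1 for degrees 0…2.
(1 + y + y² + y³ + y⁴) has coefficients 1,1,1,1,1,0,0 for degrees 0…6.
Finally multiplying by (1 + y + y² + y³), the product of all factors after the first has coefficients 1,2,3,4,4,3,2 for degrees 0…6.
[y⁶] = 1·2 + 1·3 + 1·4 = 9.

9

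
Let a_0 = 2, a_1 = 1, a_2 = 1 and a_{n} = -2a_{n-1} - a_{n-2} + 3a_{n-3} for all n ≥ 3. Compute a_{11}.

44

The ordinary generating function has denominator 1 + 2y + y^2 - 3y^3.
Iterating the recurrence: a_0,…,a_{11} = 2, 1, 1, 3, -4, 8, -3, -14, 55, -105, 113, 44.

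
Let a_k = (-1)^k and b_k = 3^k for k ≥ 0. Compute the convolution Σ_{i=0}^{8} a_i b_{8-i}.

The convolution is the x^8 coefficient of A(x)B(x).
Σ = 1·6561 − 1·2187 + 1·729 − 1·243 + 1·81 − 1·27 + 1·9 − 1·3 + 1·1 = 4921.

4921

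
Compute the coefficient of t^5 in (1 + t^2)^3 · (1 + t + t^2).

(1 + t^2)^3 has coefficients 1,0,3,0,3,0 for degrees 0…5.
(1 + t + t^2) has coefficients 1,1,1,0,0,0 for degrees 0…5.
[t^5] = 1·0 + 3·0 + 3·1 = 3.

3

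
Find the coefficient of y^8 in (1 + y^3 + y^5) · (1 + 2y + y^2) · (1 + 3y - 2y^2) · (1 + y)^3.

(1 + y^3 + y^5) has coefficients 1,0,0,1,0,1 for degrees 0…5.
(1 + 2y + y^2) has coefficients 1,2,1,0,0,0,0,0,0 for degrees 0…8.
Multiplying by (1 + 3y - 2y^2) gives running coefficients 1,5,5,-1,-2,0,0,0,0 for degrees 0…8.
Finally multiplying by (1 + y)^3, the product of all factors after the first has coefficients 1,8,23,30,15,-4,-7,-2,0 for degrees 0…8.
[y^8] = 1·0 + 1·(-4) + 1·30 = 26.

26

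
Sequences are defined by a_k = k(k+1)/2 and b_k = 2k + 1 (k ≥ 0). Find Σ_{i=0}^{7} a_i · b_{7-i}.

This is [x^7] in the product of the two ordinary generating functions.
Σ = 0·15 + 1·13 + 3·11 + 6·9 + 10·7 + 15·5 + 21·3 + 28·1 = 336.

336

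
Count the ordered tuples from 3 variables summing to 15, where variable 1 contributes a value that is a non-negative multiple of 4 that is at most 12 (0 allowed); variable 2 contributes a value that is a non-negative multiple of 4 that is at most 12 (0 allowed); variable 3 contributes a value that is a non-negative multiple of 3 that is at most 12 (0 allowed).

4

The generating function for the choices is (1 + y^4 + y^8 + y^12)·(1 + y^4 + y^8 + y^12)·(1 + y^3 + y^6 + y^9 + y^12); the count is [y^15].
(1 + y^4 + y^8 + y^12) has coefficients 1,0,0,0,1,0,0,0,1,0,0,0,1 for degrees 0…12.
(1 + y^4 + y^8 + y^12) has coefficients 1,0,0,0,1,0,0,0,1,0,0,0,1,0,0,0 for degrees 0…15.
Finally multiplying by (1 + y^3 + y^6 + y^9 + y^12), the product of all factors after the first has coefficients 1,0,0,1,1,0,1,1,1,1,1,1,2,1,1,1 for degrees 0…15.
[y^15] = 1·1 + 1·1 + 1·1 + 1·1 = 4.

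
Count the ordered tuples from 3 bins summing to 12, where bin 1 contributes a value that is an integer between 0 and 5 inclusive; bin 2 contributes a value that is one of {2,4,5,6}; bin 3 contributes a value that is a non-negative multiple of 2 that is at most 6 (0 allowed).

9

The generating function for the choices is (1 + x + x² + x³ + x⁴ + x⁵)·(x² + x⁴ + x⁵ + x⁶)·(1 + x² + x⁴ + x⁶); the count is [x¹²].
(1 + x + x² + x³ + x⁴ + x⁵) has coefficients 1,1,1,1,1,1 for degrees 0…5.
(x² + x⁴ + x⁵ + x⁶) has coefficients 0,0,1,0,1,1,1,0,0,0,0,0,0 for degrees 0…12.
Finally multiplying by (1 + x² + x⁴ + x⁶), the product of all factors after the first has coefficients 0,0,1,0,2,1,3,1,3,1,2,1,1 for degrees 0…12.
[x¹²] = 1·1 + 1·1 + 1·2 + 1·1 + 1·3 + 1·1 = 9.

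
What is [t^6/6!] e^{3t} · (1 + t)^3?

15633

The EGF product rule gives c_6 = Σ_{k_1+k_2=6} C(6; k_1,k_2) · ∏ g_i(k_i), where e^{3t} gives (3)^k; (1+t)^3 gives the falling factorial (3)_k.
g_1(k) for k = 0…6: 1, 3, 9, 27, 81, 243, 729.
g_2(k) for k = 0…6: 1, 3, 6, 6, 0, 0, 0.
c_6 = Σ_k C(6,k)·g_1(k)·g_2(6−k) = 20·27·6 + 15·81·6 + 6·243·3 + 1·729·1 = 3240 + 7290 + 4374 + 729 = 15633.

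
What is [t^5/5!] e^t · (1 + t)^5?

The EGF product rule gives c_5 = Σ_{k_1+k_2=5} C(5; k_1,k_2) · ∏ g_i(k_i), where e^t gives (1)^k; (1+t)^5 gives the falling factorial (5)_k.
g_1(k) for k = 0…5: 1, 1, 1, 1, 1, 1.
g_2(k) for k = 0…5: 1, 5, 20, 60, 120, 120.
c_5 = Σ_k C(5,k)·g_1(k)·g_2(5−k) = 1·1·120 + 5·1·120 + 10·1·60 + 10·1·20 + 5·1·5 + 1·1·1 = 120 + 600 + 600 + 200 + 25 + 1 = 1546.

1546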